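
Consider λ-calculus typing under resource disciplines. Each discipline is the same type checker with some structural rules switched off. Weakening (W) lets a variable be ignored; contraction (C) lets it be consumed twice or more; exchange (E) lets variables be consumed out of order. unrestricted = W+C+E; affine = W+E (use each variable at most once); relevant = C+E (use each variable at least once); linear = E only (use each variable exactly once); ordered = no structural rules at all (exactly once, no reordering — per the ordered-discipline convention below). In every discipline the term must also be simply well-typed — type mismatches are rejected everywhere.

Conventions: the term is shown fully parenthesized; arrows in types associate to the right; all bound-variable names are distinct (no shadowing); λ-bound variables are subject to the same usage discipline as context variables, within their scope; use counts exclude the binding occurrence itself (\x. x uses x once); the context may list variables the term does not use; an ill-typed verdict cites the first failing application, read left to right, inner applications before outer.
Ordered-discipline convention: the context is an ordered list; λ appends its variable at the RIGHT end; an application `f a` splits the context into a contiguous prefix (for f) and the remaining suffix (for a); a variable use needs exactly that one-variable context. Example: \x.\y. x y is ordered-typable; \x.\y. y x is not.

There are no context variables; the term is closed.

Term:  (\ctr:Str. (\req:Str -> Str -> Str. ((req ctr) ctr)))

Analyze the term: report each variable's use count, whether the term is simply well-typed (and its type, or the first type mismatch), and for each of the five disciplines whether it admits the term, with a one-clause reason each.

use counts: ctr [bound]: 2×, req [bound]: 1×
left-to-right use order: req, ctr, ctr
typing: the term checks, with type Str -> (Str -> Str -> Str) -> Str
ordered ✗ (repeated use of ctr ×2)
linear ✗ (repeated use of ctr ×2)
affine ✗ (repeated use of ctr ×2)
relevant ✓ (at least one use each (ctr, req))
unrestricted ✓ (typability at Str -> (Str -> Str -> Str) -> Str is all that's needed)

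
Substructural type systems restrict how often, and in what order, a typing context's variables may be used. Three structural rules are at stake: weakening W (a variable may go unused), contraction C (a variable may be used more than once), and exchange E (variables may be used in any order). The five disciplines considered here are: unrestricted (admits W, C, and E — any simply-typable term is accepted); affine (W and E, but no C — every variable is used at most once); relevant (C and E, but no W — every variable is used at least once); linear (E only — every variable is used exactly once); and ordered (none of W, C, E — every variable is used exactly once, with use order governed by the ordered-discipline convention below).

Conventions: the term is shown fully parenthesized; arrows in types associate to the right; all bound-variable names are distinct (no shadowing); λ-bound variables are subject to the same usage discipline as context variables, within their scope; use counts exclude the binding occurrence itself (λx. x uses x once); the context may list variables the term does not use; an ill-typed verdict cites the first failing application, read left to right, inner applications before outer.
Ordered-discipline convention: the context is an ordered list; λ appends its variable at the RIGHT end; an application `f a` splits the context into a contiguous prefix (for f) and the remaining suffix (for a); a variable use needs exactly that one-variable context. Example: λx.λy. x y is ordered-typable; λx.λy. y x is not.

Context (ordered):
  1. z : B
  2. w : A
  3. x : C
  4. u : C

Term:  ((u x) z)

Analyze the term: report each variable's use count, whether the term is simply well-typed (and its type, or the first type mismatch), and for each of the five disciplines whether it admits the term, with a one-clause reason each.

usage: z: 1×; w: 0×; x: 1×; u: 1×
left-to-right use order: u, x, z
typing: ill-typed: can't apply a value of type C
ordered ✗ (the type mismatch rejects it)
linear ✗ (not simply typable)
affine ✗ (fails simple typing)
relevant ✗ (a type mismatch blocks all five)
unrestricted ✗ (the type mismatch rejects it)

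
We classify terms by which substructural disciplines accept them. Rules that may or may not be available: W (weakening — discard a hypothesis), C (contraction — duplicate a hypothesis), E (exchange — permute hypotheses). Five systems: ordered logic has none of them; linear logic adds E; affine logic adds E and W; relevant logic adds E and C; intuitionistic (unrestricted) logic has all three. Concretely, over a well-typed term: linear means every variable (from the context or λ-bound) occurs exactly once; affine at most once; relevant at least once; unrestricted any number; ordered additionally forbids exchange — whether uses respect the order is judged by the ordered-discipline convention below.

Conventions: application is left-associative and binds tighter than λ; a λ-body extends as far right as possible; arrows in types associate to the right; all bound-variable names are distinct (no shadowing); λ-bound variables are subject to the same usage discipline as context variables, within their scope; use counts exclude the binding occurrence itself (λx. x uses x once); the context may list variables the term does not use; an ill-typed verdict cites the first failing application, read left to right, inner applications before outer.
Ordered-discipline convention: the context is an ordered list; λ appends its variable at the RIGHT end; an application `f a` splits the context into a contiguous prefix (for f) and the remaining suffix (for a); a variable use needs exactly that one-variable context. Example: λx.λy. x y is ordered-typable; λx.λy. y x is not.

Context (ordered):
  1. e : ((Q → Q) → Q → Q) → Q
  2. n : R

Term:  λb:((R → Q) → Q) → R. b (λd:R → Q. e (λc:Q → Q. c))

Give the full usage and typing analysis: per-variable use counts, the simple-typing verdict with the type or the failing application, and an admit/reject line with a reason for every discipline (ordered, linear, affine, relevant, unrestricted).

variable uses: e: 1×, n: 0×, b (bound): 1×, d (bound): 0×, c (bound): 1×
left-to-right use order: b, e, c
typing: the term checks, with type (((R → Q) → Q) → R) → R
ordered: ✗, unused: n, d — weakening required
linear: ✗, unused: n, d — weakening required
affine: ✓, none of e, n, b, d, c used more than once
relevant: ✗, unused: n, d — weakening required
unrestricted: ✓, well-typed at (((R → Q) → Q) → R) → R; no restrictions here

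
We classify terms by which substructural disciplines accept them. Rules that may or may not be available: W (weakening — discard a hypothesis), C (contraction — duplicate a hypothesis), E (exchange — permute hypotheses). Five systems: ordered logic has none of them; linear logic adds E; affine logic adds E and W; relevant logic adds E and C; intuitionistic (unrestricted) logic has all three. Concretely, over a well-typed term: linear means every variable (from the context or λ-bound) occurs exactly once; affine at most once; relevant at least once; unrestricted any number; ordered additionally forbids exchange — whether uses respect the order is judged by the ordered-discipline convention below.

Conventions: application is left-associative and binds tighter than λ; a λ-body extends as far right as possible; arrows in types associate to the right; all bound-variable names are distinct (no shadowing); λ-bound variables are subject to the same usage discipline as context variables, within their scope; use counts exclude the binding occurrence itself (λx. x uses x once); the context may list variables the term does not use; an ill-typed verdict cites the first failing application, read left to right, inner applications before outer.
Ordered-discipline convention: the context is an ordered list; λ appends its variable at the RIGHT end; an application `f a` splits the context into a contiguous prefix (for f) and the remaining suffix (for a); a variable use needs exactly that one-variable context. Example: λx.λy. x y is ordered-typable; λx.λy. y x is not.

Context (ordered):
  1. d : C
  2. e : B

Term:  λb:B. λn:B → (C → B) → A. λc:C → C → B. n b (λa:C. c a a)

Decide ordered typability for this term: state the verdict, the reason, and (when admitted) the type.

no — repeated use of a ×2; d, e never used (weakening)
variable uses: d=0; e=0; b (λ-bound)=1; n (λ-bound)=1; c (λ-bound)=1; a (λ-bound)=2
uses in reading order: n, b, c, a, a
typing: well-typed at B → (B → (C → B) → A) → (C → C → B) → A
across the five disciplines: ordered ✗ | linear ✗ | affine ✗ | relevant ✗ | unrestricted ✓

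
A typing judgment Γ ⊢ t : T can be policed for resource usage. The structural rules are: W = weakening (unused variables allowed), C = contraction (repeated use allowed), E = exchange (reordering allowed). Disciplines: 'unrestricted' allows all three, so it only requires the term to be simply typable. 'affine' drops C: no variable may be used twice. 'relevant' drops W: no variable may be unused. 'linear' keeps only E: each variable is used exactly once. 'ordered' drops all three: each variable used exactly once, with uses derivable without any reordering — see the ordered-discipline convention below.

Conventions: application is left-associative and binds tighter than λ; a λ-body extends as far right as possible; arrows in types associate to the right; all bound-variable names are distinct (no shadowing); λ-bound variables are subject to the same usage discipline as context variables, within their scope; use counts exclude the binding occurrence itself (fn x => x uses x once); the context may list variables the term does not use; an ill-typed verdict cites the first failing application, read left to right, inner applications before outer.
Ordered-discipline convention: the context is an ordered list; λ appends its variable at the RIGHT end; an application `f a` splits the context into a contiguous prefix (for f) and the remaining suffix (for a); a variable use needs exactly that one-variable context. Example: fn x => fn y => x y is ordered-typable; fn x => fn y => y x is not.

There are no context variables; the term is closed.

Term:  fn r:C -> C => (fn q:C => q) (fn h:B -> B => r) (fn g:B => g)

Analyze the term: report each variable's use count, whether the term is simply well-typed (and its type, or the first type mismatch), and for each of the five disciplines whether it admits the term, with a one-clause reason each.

usage: r (λ-bound): 1×; q (λ-bound): 1×; h (λ-bound): 0×; g (λ-bound): 1×
uses in reading order: q, r, g
typing: ill-typed: argument of type (B -> B) -> C -> C where C is required
ordered: ✗ — not simply typable
linear: ✗ — fails simple typing
affine: ✗ — a type mismatch blocks all five
relevant: ✗ — the type mismatch rejects it
unrestricted: ✗ — not simply typable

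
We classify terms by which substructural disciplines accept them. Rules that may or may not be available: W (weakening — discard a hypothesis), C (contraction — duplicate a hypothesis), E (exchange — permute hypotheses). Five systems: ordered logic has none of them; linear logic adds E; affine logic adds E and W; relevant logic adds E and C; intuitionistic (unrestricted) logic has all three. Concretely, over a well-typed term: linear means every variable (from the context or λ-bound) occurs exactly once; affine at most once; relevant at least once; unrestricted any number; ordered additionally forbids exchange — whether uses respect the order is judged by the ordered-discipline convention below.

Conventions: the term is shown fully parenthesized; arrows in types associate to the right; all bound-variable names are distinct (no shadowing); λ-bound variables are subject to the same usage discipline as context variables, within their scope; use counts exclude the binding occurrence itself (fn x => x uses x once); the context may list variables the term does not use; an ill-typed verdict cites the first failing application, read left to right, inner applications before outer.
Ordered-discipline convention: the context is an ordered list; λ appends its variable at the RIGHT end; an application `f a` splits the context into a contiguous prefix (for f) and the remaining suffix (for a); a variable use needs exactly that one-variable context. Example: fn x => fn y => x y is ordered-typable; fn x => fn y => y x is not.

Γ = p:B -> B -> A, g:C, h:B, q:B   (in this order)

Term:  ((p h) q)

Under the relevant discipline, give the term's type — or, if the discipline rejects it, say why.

not well-typed under relevant — needs weakening: g unused
usage: p ×1; g ×0; h ×1; q ×1
order of uses: p, h, q
typing: ✓ — A
all disciplines: ordered ✗ · linear ✗ · affine ✓ · relevant ✗ · unrestricted ✓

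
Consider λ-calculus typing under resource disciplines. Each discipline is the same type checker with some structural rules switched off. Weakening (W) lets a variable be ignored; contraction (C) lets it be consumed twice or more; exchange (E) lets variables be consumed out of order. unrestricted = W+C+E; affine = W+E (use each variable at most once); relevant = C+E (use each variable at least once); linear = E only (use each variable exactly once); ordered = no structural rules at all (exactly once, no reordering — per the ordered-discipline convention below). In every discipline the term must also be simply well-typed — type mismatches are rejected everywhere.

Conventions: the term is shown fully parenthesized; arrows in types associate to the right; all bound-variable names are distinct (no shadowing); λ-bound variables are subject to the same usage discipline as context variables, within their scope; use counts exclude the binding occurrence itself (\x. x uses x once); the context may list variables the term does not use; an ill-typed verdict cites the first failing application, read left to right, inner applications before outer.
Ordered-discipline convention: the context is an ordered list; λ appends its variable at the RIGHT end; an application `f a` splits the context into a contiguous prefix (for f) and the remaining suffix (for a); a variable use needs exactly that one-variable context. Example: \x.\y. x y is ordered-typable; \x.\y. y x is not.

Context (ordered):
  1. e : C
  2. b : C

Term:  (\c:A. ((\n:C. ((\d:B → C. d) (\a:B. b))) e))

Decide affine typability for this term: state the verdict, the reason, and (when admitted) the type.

yes — at most one use each (e, b, c, n, d, a); term : A → B → C
counts: e: 1×; b: 1×; c [bound]: 0×; n [bound]: 0×; d [bound]: 1×; a [bound]: 0×
use order (left to right): d, b, e
typing: well-typed — term : A → B → C
summary: ordered ✗, linear ✗, affine ✓, relevant ✗, unrestricted ✓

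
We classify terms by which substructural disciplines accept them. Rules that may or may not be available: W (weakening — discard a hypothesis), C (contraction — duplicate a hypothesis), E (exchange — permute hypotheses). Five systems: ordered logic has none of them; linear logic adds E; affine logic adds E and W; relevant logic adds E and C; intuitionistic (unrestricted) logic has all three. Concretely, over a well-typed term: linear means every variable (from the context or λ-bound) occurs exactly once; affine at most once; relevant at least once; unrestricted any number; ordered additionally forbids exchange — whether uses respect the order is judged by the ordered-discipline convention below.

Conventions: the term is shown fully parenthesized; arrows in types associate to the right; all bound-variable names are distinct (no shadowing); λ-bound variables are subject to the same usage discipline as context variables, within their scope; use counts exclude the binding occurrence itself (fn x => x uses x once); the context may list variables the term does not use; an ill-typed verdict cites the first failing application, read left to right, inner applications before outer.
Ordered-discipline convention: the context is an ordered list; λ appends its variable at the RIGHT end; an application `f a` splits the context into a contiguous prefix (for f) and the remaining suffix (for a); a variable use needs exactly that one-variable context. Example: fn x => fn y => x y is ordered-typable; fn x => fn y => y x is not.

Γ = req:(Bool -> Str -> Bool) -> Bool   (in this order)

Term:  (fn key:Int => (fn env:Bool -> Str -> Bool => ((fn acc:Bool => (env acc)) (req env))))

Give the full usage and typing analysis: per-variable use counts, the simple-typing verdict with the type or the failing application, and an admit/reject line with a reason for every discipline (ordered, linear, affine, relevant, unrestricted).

usage: req ×1, key [bound] ×0, env [bound] ×2, acc [bound] ×1
left-to-right use order: env, acc, req, env
typing: the term checks, with type Int -> (Bool -> Str -> Bool) -> Str -> Bool
ordered: ✗ — env ×2 used more than once (contraction); key never used (weakening)
linear: ✗ — env ×2 used more than once (contraction); key never used (weakening)
affine: ✗ — env ×2 used more than once (contraction)
relevant: ✗ — key never used (weakening)
unrestricted: ✓ — typability at Int -> (Bool -> Str -> Bool) -> Str -> Bool is all that's needed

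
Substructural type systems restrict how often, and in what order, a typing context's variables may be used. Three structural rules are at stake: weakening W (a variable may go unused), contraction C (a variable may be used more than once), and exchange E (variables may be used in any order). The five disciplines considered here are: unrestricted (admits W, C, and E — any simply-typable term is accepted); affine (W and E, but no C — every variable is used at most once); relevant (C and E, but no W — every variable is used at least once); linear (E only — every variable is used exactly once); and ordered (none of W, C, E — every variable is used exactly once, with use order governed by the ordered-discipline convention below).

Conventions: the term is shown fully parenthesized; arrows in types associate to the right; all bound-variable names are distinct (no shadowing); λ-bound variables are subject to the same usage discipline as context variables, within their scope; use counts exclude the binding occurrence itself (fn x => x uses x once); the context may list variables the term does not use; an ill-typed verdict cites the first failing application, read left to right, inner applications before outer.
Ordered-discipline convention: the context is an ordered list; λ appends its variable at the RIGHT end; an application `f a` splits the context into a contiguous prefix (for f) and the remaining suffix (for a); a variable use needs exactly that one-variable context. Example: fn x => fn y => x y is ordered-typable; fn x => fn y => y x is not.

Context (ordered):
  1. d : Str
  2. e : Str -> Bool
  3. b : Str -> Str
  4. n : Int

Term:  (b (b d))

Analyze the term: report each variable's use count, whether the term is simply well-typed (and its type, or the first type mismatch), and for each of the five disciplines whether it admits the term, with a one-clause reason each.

variable uses: d: 1×; e: 0×; b: 2×; n: 0×
left-to-right use order: b, b, d
typing: well-typed at Str
ordered ✗ (b ×2 used more than once (contraction); e, n left unused)
linear ✗ (b ×2 used more than once (contraction); e, n left unused)
affine ✗ (b ×2 used more than once (contraction))
relevant ✗ (e, n left unused)
unrestricted ✓ (type-checks (Str) and nothing is barred)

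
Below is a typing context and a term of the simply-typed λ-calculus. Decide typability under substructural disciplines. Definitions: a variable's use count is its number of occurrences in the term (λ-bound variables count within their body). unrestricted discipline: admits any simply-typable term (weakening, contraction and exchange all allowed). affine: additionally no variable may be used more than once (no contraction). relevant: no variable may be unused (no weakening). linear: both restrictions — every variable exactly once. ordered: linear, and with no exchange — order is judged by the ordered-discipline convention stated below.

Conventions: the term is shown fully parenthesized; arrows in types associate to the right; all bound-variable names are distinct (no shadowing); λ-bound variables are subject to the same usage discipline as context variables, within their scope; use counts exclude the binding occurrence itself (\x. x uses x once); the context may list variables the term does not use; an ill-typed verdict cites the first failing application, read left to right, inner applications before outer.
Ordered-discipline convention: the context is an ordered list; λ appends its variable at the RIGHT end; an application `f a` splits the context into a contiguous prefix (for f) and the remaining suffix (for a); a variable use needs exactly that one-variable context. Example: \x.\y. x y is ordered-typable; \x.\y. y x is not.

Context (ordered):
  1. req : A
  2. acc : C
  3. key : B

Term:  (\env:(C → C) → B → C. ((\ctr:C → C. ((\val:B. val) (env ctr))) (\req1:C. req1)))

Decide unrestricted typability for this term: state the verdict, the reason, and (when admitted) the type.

no — not simply typable
variable uses: req ×0; acc ×0; key ×0; env (λ-bound) ×1; ctr (λ-bound) ×1; val (λ-bound) ×1; req1 (λ-bound) ×1
left-to-right use order: val, env, ctr, req1
typing: ill-typed: an argument B → C mismatches the expected B
per-discipline verdicts: ordered ✗, linear ✗, affine ✗, relevant ✗, unrestricted ✗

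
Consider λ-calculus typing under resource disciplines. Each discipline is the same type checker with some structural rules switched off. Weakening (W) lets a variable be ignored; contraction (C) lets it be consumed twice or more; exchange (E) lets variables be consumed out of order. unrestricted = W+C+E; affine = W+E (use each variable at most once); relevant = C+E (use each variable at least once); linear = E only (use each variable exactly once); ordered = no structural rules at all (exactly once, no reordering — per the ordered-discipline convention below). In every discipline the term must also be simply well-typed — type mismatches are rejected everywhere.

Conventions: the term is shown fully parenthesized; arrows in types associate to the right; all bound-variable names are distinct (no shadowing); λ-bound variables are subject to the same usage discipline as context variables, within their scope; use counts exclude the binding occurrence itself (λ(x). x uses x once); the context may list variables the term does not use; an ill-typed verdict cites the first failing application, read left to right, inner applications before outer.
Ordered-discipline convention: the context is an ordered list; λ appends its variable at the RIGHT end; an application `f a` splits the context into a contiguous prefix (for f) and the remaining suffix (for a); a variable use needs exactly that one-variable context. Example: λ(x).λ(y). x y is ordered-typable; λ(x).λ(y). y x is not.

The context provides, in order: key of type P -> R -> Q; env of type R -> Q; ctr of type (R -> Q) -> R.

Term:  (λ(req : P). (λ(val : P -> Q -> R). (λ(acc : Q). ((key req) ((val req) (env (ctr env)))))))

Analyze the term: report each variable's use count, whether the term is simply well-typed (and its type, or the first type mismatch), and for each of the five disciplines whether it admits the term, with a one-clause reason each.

use counts: key: 1×; env: 2×; ctr: 1×; req (bound): 2×; val (bound): 1×; acc (bound): 0×
use order (left to right): key, req, val, req, env, ctr, env
typing: well-typed — term : P -> (P -> Q -> R) -> Q -> Q
ordered ✗ (env ×2, req ×2 used more than once (contraction); unused: acc — weakening required)
linear ✗ (env ×2, req ×2 used more than once (contraction); unused: acc — weakening required)
affine ✗ (env ×2, req ×2 used more than once (contraction))
relevant ✗ (unused: acc — weakening required)
unrestricted ✓ (well-typed at P -> (P -> Q -> R) -> Q -> Q; no restrictions here)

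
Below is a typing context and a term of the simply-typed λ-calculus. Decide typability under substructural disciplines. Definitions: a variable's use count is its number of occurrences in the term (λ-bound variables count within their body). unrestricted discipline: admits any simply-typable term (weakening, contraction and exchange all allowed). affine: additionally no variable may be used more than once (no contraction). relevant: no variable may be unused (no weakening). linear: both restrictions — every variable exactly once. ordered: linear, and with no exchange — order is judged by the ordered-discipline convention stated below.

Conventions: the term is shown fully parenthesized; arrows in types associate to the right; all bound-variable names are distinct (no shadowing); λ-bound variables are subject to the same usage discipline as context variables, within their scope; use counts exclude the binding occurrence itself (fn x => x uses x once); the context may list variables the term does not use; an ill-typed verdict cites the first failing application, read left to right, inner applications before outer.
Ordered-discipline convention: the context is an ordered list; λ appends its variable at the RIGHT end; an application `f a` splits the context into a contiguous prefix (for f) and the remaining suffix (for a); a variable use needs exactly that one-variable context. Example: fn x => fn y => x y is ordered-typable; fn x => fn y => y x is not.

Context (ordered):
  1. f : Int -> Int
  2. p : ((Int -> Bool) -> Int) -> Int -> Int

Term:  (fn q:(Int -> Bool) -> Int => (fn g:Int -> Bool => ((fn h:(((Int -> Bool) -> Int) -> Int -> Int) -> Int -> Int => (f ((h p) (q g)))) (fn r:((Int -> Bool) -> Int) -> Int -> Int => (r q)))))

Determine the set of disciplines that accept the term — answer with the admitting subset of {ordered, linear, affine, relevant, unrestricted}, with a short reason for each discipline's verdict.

admitted by: relevant, unrestricted
variable uses: f ×1; p ×1; q [bound] ×2; g [bound] ×1; h [bound] ×1; r [bound] ×1
use order (left to right): f, h, p, q, g, r, q
typing: the term checks, with type ((Int -> Bool) -> Int) -> (Int -> Bool) -> Int
ordered: ✗ — uses contraction: q ×2
linear: ✗ — uses contraction: q ×2
affine: ✗ — uses contraction: q ×2
relevant: ✓ — at least one use each (f, p, q, g, h, r)
unrestricted: ✓ — well-typed at ((Int -> Bool) -> Int) -> (Int -> Bool) -> Int; no restrictions here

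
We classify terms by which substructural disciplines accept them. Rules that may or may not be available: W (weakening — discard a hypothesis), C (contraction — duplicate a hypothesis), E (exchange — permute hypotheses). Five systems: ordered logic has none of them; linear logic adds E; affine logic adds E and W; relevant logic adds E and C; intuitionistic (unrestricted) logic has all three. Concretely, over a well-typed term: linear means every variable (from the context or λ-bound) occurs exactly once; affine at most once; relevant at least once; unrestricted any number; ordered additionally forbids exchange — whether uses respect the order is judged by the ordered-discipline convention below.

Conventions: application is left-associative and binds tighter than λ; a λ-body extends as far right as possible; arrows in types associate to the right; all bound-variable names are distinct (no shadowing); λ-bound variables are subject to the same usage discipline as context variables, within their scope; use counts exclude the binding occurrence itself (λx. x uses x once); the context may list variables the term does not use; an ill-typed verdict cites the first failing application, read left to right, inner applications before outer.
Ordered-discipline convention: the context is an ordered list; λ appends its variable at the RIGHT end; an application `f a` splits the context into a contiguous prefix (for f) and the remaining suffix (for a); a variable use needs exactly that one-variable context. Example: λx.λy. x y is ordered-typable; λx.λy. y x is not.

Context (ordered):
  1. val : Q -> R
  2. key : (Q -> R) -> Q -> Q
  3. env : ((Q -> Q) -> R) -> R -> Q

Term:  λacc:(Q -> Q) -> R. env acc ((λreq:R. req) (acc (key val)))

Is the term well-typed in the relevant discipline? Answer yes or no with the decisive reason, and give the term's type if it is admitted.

yes — none of val, key, env, acc, req goes unused; term : ((Q -> Q) -> R) -> Q
use counts: val: 1×; key: 1×; env: 1×; acc [bound]: 2×; req [bound]: 1×
use order (left to right): env, acc, req, acc, key, val
typing: ✓ — ((Q -> Q) -> R) -> Q
summary: ordered ✗ · linear ✗ · affine ✗ · relevant ✓ · unrestricted ✓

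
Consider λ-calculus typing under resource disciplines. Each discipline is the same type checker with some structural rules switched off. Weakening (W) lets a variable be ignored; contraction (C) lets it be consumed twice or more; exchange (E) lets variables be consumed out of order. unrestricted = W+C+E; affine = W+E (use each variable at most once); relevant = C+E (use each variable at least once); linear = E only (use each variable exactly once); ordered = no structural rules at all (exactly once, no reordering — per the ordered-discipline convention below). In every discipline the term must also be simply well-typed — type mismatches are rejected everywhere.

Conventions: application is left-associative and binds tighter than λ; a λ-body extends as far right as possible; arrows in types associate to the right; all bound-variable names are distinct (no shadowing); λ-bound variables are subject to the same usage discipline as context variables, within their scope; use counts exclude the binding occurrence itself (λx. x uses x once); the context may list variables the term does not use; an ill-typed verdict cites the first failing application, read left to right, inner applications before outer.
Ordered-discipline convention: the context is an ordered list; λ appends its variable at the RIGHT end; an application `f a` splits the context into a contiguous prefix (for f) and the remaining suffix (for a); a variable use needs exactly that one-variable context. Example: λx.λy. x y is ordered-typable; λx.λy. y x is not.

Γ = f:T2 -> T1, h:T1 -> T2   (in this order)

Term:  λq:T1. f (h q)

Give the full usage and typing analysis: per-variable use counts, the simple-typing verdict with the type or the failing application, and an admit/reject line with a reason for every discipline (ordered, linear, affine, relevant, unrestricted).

counts: f ×1; h ×1; q (λ-bound) ×1
use order (left to right): f, h, q
typing: ✓ — T1 -> T1
ordered ✓ (single-use (f, h, q), ordered derivation ok)
linear ✓ (each of f, h, q used exactly once)
affine ✓ (no duplicate uses among f, h, q)
relevant ✓ (none of f, h, q goes unused)
unrestricted ✓ (type-checks (T1 -> T1) and nothing is barred)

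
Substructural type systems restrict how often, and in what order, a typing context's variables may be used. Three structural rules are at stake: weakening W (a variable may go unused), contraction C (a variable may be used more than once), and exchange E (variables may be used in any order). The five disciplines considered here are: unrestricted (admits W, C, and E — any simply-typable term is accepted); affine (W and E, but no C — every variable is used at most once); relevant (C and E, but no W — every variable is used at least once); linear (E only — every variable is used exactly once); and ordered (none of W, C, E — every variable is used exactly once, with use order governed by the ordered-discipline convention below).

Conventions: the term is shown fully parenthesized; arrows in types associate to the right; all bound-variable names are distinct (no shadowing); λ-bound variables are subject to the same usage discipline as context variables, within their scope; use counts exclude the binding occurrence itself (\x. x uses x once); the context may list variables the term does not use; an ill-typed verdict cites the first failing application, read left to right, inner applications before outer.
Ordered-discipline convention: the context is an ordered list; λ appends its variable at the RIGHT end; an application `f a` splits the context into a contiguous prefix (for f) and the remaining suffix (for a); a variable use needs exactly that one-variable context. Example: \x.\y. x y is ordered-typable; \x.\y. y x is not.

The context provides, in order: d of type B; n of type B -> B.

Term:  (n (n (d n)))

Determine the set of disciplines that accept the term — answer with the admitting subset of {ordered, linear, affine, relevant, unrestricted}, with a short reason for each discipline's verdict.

admitted by: none
usage: d=1; n=3
left-to-right use order: n, n, d, n
typing: ill-typed: applying a non-function (B)
ordered ✗ (fails simple typing)
linear ✗ (a type mismatch blocks all five)
affine ✗ (the type mismatch rejects it)
relevant ✗ (not simply typable)
unrestricted ✗ (fails simple typing)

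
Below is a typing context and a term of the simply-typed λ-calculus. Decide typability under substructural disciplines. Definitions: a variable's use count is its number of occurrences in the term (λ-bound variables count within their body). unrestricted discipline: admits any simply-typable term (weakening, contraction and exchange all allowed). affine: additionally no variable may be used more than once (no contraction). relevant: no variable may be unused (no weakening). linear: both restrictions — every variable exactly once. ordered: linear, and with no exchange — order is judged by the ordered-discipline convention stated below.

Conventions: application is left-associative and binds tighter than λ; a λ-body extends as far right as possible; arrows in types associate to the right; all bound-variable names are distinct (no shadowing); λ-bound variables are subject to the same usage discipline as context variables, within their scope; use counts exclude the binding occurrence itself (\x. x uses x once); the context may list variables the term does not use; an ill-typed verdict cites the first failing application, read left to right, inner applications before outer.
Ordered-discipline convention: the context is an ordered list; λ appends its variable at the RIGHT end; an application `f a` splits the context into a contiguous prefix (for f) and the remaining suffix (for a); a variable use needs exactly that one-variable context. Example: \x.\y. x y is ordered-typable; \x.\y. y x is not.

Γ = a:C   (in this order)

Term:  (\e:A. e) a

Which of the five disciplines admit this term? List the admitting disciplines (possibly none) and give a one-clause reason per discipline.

admitting disciplines: none
counts: a ×1; e [bound] ×1
uses in reading order: e, a
typing: ill-typed: a function awaiting A gets C
ordered: ✗, fails simple typing
linear: ✗, a type mismatch blocks all five
affine: ✗, the type mismatch rejects it
relevant: ✗, not simply typable
unrestricted: ✗, fails simple typing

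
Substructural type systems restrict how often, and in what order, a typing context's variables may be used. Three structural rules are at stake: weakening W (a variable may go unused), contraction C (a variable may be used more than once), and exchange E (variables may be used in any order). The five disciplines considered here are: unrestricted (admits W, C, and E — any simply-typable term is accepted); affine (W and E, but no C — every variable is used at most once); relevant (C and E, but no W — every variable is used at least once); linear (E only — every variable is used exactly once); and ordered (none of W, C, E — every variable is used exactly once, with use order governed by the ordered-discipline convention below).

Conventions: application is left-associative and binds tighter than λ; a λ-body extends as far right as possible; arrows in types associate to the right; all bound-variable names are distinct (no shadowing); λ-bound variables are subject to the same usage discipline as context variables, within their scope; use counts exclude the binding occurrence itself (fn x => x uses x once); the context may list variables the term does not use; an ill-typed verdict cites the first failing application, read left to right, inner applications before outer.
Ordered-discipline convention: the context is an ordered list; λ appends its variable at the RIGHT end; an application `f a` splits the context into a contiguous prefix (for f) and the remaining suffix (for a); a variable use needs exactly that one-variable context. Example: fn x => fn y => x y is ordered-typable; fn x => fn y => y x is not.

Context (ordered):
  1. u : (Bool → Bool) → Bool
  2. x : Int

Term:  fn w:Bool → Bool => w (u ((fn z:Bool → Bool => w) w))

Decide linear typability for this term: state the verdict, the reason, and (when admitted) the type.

no — uses contraction: w ×3; x, z left unused
use counts: u: 1×, x: 0×, w (λ-bound): 3×, z (λ-bound): 0×
uses in reading order: w, u, w, w
typing: ✓ — (Bool → Bool) → Bool
per-discipline verdicts: ordered ✗ | linear ✗ | affine ✗ | relevant ✗ | unrestricted ✓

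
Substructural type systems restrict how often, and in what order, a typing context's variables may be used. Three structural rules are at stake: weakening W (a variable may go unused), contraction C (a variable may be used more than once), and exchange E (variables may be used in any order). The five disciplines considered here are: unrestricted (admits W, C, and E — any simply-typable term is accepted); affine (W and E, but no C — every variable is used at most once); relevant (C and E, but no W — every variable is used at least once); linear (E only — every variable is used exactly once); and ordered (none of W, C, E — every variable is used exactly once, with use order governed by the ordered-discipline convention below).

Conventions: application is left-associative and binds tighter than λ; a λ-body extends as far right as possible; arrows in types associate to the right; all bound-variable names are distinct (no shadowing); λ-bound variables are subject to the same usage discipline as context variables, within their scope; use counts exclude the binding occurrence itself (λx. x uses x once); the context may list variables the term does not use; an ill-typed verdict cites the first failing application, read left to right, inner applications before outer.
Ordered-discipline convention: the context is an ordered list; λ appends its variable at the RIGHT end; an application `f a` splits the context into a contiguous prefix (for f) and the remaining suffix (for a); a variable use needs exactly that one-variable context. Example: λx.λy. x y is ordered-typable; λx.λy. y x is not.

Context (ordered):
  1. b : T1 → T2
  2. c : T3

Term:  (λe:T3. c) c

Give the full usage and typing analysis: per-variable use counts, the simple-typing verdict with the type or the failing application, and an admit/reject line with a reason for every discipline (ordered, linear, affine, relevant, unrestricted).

use counts: b: 0; c: 2; e [bound]: 0
use order (left to right): c, c
typing: ✓ — T3
ordered ✗ (uses contraction: c ×2; unused: b, e — weakening required)
linear ✗ (uses contraction: c ×2; unused: b, e — weakening required)
affine ✗ (uses contraction: c ×2)
relevant ✗ (unused: b, e — weakening required)
unrestricted ✓ (well-typed at T3; no restrictions here)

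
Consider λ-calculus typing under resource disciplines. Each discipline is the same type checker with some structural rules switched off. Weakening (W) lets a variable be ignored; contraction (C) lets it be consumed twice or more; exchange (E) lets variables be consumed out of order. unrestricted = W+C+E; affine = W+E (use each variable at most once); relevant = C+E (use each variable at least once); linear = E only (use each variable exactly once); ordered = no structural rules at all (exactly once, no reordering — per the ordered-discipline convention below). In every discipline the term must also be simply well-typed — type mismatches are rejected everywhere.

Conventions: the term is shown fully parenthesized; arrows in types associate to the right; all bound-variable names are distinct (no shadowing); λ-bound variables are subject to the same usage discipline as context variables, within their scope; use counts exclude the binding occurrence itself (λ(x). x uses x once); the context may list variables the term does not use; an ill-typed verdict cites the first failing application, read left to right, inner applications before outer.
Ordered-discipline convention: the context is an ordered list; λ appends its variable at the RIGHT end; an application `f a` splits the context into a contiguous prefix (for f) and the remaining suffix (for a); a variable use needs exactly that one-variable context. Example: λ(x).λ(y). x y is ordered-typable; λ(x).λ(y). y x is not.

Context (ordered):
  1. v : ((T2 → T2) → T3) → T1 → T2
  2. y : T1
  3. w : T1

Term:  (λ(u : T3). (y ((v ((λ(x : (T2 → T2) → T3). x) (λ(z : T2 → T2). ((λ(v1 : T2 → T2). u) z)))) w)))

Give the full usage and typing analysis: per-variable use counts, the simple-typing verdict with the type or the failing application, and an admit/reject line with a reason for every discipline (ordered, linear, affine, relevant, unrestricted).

use counts: v ×1; y ×1; w ×1; u [bound] ×1; x [bound] ×1; z [bound] ×1; v1 [bound] ×0
order of uses: y, v, x, u, z, w
typing: ill-typed: applying a non-function (T1)
ordered ✗ (a type mismatch blocks all five)
linear ✗ (the type mismatch rejects it)
affine ✗ (not simply typable)
relevant ✗ (fails simple typing)
unrestricted ✗ (a type mismatch blocks all five)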